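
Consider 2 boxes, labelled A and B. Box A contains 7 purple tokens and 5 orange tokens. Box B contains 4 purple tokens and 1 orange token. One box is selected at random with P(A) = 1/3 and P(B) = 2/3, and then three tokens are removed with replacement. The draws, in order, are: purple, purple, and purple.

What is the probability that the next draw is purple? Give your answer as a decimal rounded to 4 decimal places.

0.7648

For each hypothesis, P(data | H) works out to: P(data | box A) = (7/12)(7/12)(7/12) = 0.1985; P(data | box B) = (4/5)(4/5)(4/5) = 0.512.
The prior-weighted likelihoods are 1/3 · 0.1985 = 0.066165, 2/3 · 0.512 = 0.34133; these sum to 0.4075.
The posterior is then P(box A | data) = 0.16237, P(box B | data) = 0.83763.
Averaging over the posterior, P(purple next | data) = (7/12)(0.16237) + (4/5)(0.83763) = 0.76482.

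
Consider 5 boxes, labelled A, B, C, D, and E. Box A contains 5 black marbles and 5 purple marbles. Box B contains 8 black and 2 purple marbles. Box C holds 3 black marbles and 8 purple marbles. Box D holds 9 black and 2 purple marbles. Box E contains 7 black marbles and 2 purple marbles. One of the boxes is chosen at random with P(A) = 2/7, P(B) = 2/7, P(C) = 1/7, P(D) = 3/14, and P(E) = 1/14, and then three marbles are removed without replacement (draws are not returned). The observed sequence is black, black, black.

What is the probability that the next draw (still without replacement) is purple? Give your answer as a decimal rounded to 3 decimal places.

0.314

For each hypothesis, P(data | H) works out to: P(data | box A) = (5/10)(4/9)(3/8) = 0.083333; P(data | box B) = (8/10)(7/9)(6/8) = 0.46667; P(data | box C) = (3/11)(2/10)(1/9) = 0.0060606; P(data | box D) = (9/11)(8/10)(7/9) = 0.50909; P(data | box E) = (7/9)(6/8)(5/7) = 0.41667.
The prior-weighted likelihoods are 2/7 · 0.083333 = 0.02381, 2/7 · 0.46667 = 0.13333, 1/7 · 0.0060606 = 0.0008658, 3/14 · 0.50909 = 0.10909, 1/14 · 0.41667 = 0.029762; these sum to 0.29686.
Dividing through by the total gives posterior P(box A | data) = 0.080204, P(box B | data) = 0.44914, P(box C | data) = 0.0029165, P(box D | data) = 0.36748, P(box E | data) = 0.10026.
So P(purple next | data) = Σ P(purple next | H) P(H | data) = (5/7)(0.080204) + (2/7)(0.44914) + (1)(0.0029165) + (1/4)(0.36748) + (1/3)(0.10026) = 0.31382.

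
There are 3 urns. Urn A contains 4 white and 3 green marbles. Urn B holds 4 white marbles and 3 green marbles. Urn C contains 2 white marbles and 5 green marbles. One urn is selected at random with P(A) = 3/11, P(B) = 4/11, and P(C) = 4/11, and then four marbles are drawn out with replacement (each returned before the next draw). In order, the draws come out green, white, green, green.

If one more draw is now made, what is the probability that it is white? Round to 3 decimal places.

Compute the likelihood of the observed sequence for each case: P(data | urn A) = (3/7)(4/7)(3/7)(3/7) = 0.044981; P(data | urn B) = (3/7)(4/7)(3/7)(3/7) = 0.044981; P(data | urn C) = (5/7)(2/7)(5/7)(5/7) = 0.10412.
The prior-weighted likelihoods are 3/11 · 0.044981 = 0.012268, 4/11 · 0.044981 = 0.016357, 4/11 · 0.10412 = 0.037863; these sum to 0.066487.
Dividing through by the total gives posterior P(urn A | data) = 0.18451, P(urn B | data) = 0.24601, P(urn C | data) = 0.56948.
So P(white next | data) = Σ P(white next | H) P(H | data) = (4/7)(0.18451) + (4/7)(0.24601) + (2/7)(0.56948) = 0.40872.

0.409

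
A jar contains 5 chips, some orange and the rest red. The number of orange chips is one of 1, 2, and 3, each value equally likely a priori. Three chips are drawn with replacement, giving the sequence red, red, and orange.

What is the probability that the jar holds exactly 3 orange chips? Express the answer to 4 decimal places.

0.2609

The likelihood of the observed sequence under each hypothesis: P(data | r = 1) = (4/5)(4/5)(1/5) = 16/125; P(data | r = 2) = (3/5)(3/5)(2/5) = 18/125; P(data | r = 3) = (2/5)(2/5)(3/5) = 12/125.
The prior-weighted likelihoods are 1/3 · 16/125 = 16/375, 1/3 · 18/125 = 6/125, 1/3 · 12/125 = 4/125; summing to 46/375.
Therefore the posterior P(r = 3 | data) = (4/125) / (46/375) = 6/23.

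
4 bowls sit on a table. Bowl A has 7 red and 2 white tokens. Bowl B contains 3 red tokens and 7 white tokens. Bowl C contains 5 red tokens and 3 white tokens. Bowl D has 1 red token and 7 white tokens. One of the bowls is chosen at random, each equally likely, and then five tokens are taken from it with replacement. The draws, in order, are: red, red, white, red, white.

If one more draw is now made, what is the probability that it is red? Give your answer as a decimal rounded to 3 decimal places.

0.604

For each hypothesis, P(data | H) works out to: P(data | bowl A) = (7/9)(7/9)(2/9)(7/9)(2/9) = 0.023235; P(data | bowl B) = (3/10)(3/10)(7/10)(3/10)(7/10) = 0.01323; P(data | bowl C) = (5/8)(5/8)(3/8)(5/8)(3/8) = 0.034332; P(data | bowl D) = (1/8)(1/8)(7/8)(1/8)(7/8) = 0.0014954.
The prior-weighted likelihoods are 1/4 · 0.023235 = 0.0058087, 1/4 · 0.01323 = 0.0033075, 1/4 · 0.034332 = 0.0085831, 1/4 · 0.0014954 = 0.00037384; summing to 0.018073.
Normalising, the posterior is P(bowl A | data) = 0.3214, P(bowl B | data) = 0.18301, P(bowl C | data) = 0.47491, P(bowl D | data) = 0.020685.
So P(red next | data) = Σ P(red next | H) P(H | data) = (7/9)(0.3214) + (3/10)(0.18301) + (5/8)(0.47491) + (1/8)(0.020685) = 0.60428.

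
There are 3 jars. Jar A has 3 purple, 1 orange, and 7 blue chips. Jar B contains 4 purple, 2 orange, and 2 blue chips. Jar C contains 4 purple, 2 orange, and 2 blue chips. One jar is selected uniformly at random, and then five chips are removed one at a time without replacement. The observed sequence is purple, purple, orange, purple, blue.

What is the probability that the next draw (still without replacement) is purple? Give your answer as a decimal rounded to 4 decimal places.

Compute the likelihood of the observed sequence for each case: P(data | jar A) = (3/11)(2/10)(1/9)(1/8)(7/7) = 0.00075758; P(data | jar B) = (4/8)(3/7)(2/6)(2/5)(2/4) = 0.014286; P(data | jar C) = (4/8)(3/7)(2/6)(2/5)(2/4) = 0.014286.
The prior-weighted likelihoods are 1/3 · 0.00075758 = 0.00025253, 1/3 · 0.014286 = 0.0047619, 1/3 · 0.014286 = 0.0047619; with total 0.0097763.
Dividing through by the total gives posterior P(jar A | data) = 0.02583, P(jar B | data) = 0.48708, P(jar C | data) = 0.48708.
Averaging over the posterior, P(purple next | data) = (0)(0.02583) + (1/3)(0.48708) + (1/3)(0.48708) = 0.32472.

0.3247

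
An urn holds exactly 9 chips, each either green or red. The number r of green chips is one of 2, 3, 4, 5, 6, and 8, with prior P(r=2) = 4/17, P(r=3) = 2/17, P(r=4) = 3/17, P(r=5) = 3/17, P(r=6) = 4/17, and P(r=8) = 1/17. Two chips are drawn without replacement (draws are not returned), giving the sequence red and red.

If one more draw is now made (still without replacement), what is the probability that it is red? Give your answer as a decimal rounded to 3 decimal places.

Under each hypothesis, the probability of the observed sequence is: P(data | r = 2) = (7/9)(6/8) = 7/12; P(data | r = 3) = (6/9)(5/8) = 5/12; P(data | r = 4) = (5/9)(4/8) = 5/18; P(data | r = 5) = (4/9)(3/8) = 1/6; P(data | r = 6) = (3/9)(2/8) = 1/12; P(data | r = 8) = (1/9)(0/8) = 0.
The prior-weighted likelihoods are 4/17 · 7/12 = 7/51, 2/17 · 5/12 = 5/102, 3/17 · 5/18 = 5/102, 3/17 · 1/6 = 1/34, 4/17 · 1/12 = 1/51, 1/17 · 0 = 0; with total 29/102.
Normalising, the posterior is P(r = 2 | data) = 14/29, P(r = 3 | data) = 5/29, P(r = 4 | data) = 5/29, P(r = 5 | data) = 3/29, P(r = 6 | data) = 2/29, P(r = 8 | data) = 0.
Averaging over the posterior, P(red next | data) = (5/7)(14/29) + (4/7)(5/29) + (3/7)(5/29) + (2/7)(3/29) + (1/7)(2/29) = 113/203.

0.557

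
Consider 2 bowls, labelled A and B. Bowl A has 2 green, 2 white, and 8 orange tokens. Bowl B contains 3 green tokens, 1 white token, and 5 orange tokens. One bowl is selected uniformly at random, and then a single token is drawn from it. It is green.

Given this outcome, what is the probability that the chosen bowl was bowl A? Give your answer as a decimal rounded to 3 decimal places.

The likelihood of this draw under each hypothesis: P(data | bowl A) = (2/12) = 1/6; P(data | bowl B) = (3/9) = 1/3.
Weighting by the prior gives 1/2 · 1/6 = 1/12, 1/2 · 1/3 = 1/6; these sum to 1/4.
So P(bowl A | data) = (1/12) / (1/4) = 1/3.

0.333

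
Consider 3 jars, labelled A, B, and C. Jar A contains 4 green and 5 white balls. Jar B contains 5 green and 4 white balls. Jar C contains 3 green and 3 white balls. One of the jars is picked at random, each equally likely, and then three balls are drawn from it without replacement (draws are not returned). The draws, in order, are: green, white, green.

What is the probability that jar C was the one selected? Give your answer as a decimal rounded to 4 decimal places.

0.3506

Under each hypothesis, the probability of the observed sequence is: P(data | jar A) = (4/9)(5/8)(3/7) = 5/42; P(data | jar B) = (5/9)(4/8)(4/7) = 10/63; P(data | jar C) = (3/6)(3/5)(2/4) = 3/20.
The prior-weighted likelihoods are 1/3 · 5/42 = 5/126, 1/3 · 10/63 = 10/189, 1/3 · 3/20 = 1/20; with total 77/540.
Therefore the posterior P(jar C | data) = (1/20) / (77/540) = 27/77.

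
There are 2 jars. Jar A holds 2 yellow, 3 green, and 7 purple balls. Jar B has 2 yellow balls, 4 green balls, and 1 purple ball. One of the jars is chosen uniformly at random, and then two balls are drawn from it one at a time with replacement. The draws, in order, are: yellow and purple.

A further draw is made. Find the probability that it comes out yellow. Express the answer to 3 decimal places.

Under each hypothesis, the probability of the observed sequence is: P(data | jar A) = (2/12)(7/12) = 0.097222; P(data | jar B) = (2/7)(1/7) = 0.040816.
Weighting by the prior gives 1/2 · 0.097222 = 0.048611, 1/2 · 0.040816 = 0.020408; these sum to 0.069019.
Dividing through by the total gives posterior P(jar A | data) = 0.70431, P(jar B | data) = 0.29569.
Averaging over the posterior, P(yellow next | data) = (1/6)(0.70431) + (2/7)(0.29569) = 0.20187.

0.202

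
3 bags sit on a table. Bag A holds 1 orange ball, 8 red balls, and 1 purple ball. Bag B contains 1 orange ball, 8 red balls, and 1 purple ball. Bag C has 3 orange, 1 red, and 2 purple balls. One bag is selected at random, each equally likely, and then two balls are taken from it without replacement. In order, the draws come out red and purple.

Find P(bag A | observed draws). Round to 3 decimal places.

0.364

Compute the likelihood of the observed sequence for each case: P(data | bag A) = (8/10)(1/9) = 4/45; P(data | bag B) = (8/10)(1/9) = 4/45; P(data | bag C) = (1/6)(2/5) = 1/15.
The prior-weighted likelihoods are 1/3 · 4/45 = 4/135, 1/3 · 4/45 = 4/135, 1/3 · 1/15 = 1/45; with total 11/135.
Therefore the posterior P(bag A | data) = (4/135) / (11/135) = 4/11.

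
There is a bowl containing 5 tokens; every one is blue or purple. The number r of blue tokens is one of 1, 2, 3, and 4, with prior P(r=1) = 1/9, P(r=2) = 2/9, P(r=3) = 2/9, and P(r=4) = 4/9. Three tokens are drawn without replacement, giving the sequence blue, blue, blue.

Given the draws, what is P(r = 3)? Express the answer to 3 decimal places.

Compute the likelihood of the observed sequence for each case: P(data | r = 1) = (1/5)(0/4) = 0; P(data | r = 2) = (2/5)(1/4)(0/3) = 0; P(data | r = 3) = (3/5)(2/4)(1/3) = 1/10; P(data | r = 4) = (4/5)(3/4)(2/3) = 2/5.
The prior-weighted likelihoods are 1/9 · 0 = 0, 2/9 · 0 = 0, 2/9 · 1/10 = 1/45, 4/9 · 2/5 = 8/45; summing to 1/5.
So P(r = 3 | data) = (1/45) / (1/5) = 1/9.

0.111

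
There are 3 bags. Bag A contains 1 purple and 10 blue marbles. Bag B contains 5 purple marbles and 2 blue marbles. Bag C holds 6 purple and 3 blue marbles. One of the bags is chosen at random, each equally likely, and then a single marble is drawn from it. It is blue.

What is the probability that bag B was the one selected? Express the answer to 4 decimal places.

0.1870

The likelihood of this draw under each hypothesis: P(data | bag A) = (10/11) = 10/11; P(data | bag B) = (2/7) = 2/7; P(data | bag C) = (3/9) = 1/3.
Multiplying each by its prior: 1/3 · 10/11 = 10/33, 1/3 · 2/7 = 2/21, 1/3 · 1/3 = 1/9; summing to 353/693.
So P(bag B | data) = (2/21) / (353/693) = 66/353.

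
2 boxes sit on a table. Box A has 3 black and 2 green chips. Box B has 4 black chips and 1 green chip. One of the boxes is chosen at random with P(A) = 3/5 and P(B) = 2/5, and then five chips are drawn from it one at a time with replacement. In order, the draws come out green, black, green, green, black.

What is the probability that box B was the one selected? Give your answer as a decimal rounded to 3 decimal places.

Under each hypothesis, the probability of the observed sequence is: P(data | box A) = (2/5)(3/5)(2/5)(2/5)(3/5) = 0.02304; P(data | box B) = (1/5)(4/5)(1/5)(1/5)(4/5) = 0.00512.
The prior-weighted likelihoods are 3/5 · 0.02304 = 0.013824, 2/5 · 0.00512 = 0.002048; summing to 0.015872.
By Bayes' rule, P(box B | data) = (0.002048) / (0.015872) = 0.12903.

0.129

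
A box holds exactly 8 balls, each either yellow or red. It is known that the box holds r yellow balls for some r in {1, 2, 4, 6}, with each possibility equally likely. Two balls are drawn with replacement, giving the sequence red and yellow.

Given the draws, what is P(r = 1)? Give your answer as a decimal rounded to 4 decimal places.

Compute the likelihood of the observed sequence for each case: P(data | r = 1) = (7/8)(1/8) = 7/64; P(data | r = 2) = (6/8)(2/8) = 3/16; P(data | r = 4) = (4/8)(4/8) = 1/4; P(data | r = 6) = (2/8)(6/8) = 3/16.
Weighting by the prior gives 1/4 · 7/64 = 7/256, 1/4 · 3/16 = 3/64, 1/4 · 1/4 = 1/16, 1/4 · 3/16 = 3/64; with total 47/256.
Hence P(r = 1 | data) = (7/256) / (47/256) = 7/47.

0.1489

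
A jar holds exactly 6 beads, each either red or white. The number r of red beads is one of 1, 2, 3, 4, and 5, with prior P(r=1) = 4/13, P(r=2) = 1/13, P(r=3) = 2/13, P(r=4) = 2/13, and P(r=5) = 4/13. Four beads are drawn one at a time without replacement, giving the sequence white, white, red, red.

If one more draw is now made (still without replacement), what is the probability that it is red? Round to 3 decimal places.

0.583

For each hypothesis, P(data | H) works out to: P(data | r = 1) = (5/6)(4/5)(1/4)(0/3) = 0; P(data | r = 2) = (4/6)(3/5)(2/4)(1/3) = 1/15; P(data | r = 3) = (3/6)(2/5)(3/4)(2/3) = 1/10; P(data | r = 4) = (2/6)(1/5)(4/4)(3/3) = 1/15; P(data | r = 5) = (1/6)(0/5) = 0.
Weighting by the prior gives 4/13 · 0 = 0, 1/13 · 1/15 = 1/195, 2/13 · 1/10 = 1/65, 2/13 · 1/15 = 2/195, 4/13 · 0 = 0; summing to 2/65.
Normalising, the posterior is P(r = 1 | data) = 0, P(r = 2 | data) = 1/6, P(r = 3 | data) = 1/2, P(r = 4 | data) = 1/3, P(r = 5 | data) = 0.
Averaging over the posterior, P(red next | data) = (0)(1/6) + (1/2)(1/2) + (1)(1/3) = 7/12.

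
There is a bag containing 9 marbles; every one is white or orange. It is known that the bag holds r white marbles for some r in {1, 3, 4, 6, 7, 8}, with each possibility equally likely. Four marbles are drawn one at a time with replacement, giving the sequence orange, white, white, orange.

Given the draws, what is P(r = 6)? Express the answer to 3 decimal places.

Compute the likelihood of the observed sequence for each case: P(data | r = 1) = (8/9)(1/9)(1/9)(8/9) = 0.0097546; P(data | r = 3) = (6/9)(3/9)(3/9)(6/9) = 0.049383; P(data | r = 4) = (5/9)(4/9)(4/9)(5/9) = 0.060966; P(data | r = 6) = (3/9)(6/9)(6/9)(3/9) = 0.049383; P(data | r = 7) = (2/9)(7/9)(7/9)(2/9) = 0.029873; P(data | r = 8) = (1/9)(8/9)(8/9)(1/9) = 0.0097546.
The prior-weighted likelihoods are 1/6 · 0.0097546 = 0.0016258, 1/6 · 0.049383 = 0.0082305, 1/6 · 0.060966 = 0.010161, 1/6 · 0.049383 = 0.0082305, 1/6 · 0.029873 = 0.0049789, 1/6 · 0.0097546 = 0.0016258; these sum to 0.034852.
Hence P(r = 6 | data) = (0.0082305) / (0.034852) = 0.23615.

0.236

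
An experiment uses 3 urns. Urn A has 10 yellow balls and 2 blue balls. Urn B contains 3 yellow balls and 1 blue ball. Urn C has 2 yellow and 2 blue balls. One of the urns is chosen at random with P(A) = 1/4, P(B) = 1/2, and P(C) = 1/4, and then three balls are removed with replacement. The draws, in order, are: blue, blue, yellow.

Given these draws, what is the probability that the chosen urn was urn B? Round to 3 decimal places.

For each hypothesis, P(data | H) works out to: P(data | urn A) = (2/12)(2/12)(10/12) = 0.023148; P(data | urn B) = (1/4)(1/4)(3/4) = 0.046875; P(data | urn C) = (2/4)(2/4)(2/4) = 0.125.
The prior-weighted likelihoods are 1/4 · 0.023148 = 0.005787, 1/2 · 0.046875 = 0.023438, 1/4 · 0.125 = 0.03125; summing to 0.060475.
Therefore the posterior P(urn B | data) = (0.023438) / (0.060475) = 0.38756.

0.388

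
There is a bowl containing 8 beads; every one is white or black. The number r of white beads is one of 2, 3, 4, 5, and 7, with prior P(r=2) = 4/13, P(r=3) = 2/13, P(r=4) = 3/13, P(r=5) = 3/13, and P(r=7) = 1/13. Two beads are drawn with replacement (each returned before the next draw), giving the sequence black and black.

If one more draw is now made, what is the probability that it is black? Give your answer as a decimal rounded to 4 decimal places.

For each hypothesis, P(data | H) works out to: P(data | r = 2) = (6/8)(6/8) = 9/16; P(data | r = 3) = (5/8)(5/8) = 25/64; P(data | r = 4) = (4/8)(4/8) = 1/4; P(data | r = 5) = (3/8)(3/8) = 9/64; P(data | r = 7) = (1/8)(1/8) = 1/64.
Multiplying each by its prior: 4/13 · 9/16 = 9/52, 2/13 · 25/64 = 25/416, 3/13 · 1/4 = 3/52, 3/13 · 9/64 = 27/832, 1/13 · 1/64 = 1/832; these sum to 135/416.
Normalising, the posterior is P(r = 2 | data) = 8/15, P(r = 3 | data) = 5/27, P(r = 4 | data) = 8/45, P(r = 5 | data) = 1/10, P(r = 7 | data) = 1/270.
Averaging over the posterior, P(black next | data) = (3/4)(8/15) + (5/8)(5/27) + (1/2)(8/45) + (3/8)(1/10) + (1/8)(1/270) = 347/540.

0.6426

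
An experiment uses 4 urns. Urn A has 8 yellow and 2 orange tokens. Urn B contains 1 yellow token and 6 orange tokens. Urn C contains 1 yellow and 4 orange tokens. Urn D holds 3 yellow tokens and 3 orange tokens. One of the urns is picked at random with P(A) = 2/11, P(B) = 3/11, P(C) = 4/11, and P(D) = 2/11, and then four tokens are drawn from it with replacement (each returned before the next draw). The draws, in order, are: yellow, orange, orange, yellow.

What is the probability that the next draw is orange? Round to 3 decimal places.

0.597

Compute the likelihood of the observed sequence for each case: P(data | urn A) = (8/10)(2/10)(2/10)(8/10) = 0.0256; P(data | urn B) = (1/7)(6/7)(6/7)(1/7) = 0.014994; P(data | urn C) = (1/5)(4/5)(4/5)(1/5) = 0.0256; P(data | urn D) = (3/6)(3/6)(3/6)(3/6) = 0.0625.
The prior-weighted likelihoods are 2/11 · 0.0256 = 0.0046545, 3/11 · 0.014994 = 0.0040892, 4/11 · 0.0256 = 0.0093091, 2/11 · 0.0625 = 0.011364; these sum to 0.029416.
The posterior is then P(urn A | data) = 0.15823, P(urn B | data) = 0.13901, P(urn C | data) = 0.31646, P(urn D | data) = 0.3863.
So P(orange next | data) = Σ P(orange next | H) P(H | data) = (1/5)(0.15823) + (6/7)(0.13901) + (4/5)(0.31646) + (1/2)(0.3863) = 0.59712.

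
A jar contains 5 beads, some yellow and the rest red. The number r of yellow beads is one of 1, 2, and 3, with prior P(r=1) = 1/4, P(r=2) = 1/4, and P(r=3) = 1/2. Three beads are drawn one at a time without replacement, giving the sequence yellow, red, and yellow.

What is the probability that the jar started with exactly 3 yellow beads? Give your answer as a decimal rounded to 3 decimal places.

0.800

For each hypothesis, P(data | H) works out to: P(data | r = 1) = (1/5)(4/4)(0/3) = 0; P(data | r = 2) = (2/5)(3/4)(1/3) = 1/10; P(data | r = 3) = (3/5)(2/4)(2/3) = 1/5.
Weighting by the prior gives 1/4 · 0 = 0, 1/4 · 1/10 = 1/40, 1/2 · 1/5 = 1/10; with total 1/8.
Hence P(r = 3 | data) = (1/10) / (1/8) = 4/5.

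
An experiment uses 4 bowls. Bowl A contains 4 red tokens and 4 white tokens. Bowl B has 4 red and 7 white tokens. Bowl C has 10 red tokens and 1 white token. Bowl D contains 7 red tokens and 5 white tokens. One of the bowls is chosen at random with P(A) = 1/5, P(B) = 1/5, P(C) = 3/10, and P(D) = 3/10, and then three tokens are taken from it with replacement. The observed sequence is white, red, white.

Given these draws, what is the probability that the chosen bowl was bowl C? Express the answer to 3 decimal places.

0.026

Under each hypothesis, the probability of the observed sequence is: P(data | bowl A) = (4/8)(4/8)(4/8) = 0.125; P(data | bowl B) = (7/11)(4/11)(7/11) = 0.14726; P(data | bowl C) = (1/11)(10/11)(1/11) = 0.0075131; P(data | bowl D) = (5/12)(7/12)(5/12) = 0.10127.
The prior-weighted likelihoods are 1/5 · 0.125 = 0.025, 1/5 · 0.14726 = 0.029452, 3/10 · 0.0075131 = 0.0022539, 3/10 · 0.10127 = 0.030382; with total 0.087087.
By Bayes' rule, P(bowl C | data) = (0.0022539) / (0.087087) = 0.025881.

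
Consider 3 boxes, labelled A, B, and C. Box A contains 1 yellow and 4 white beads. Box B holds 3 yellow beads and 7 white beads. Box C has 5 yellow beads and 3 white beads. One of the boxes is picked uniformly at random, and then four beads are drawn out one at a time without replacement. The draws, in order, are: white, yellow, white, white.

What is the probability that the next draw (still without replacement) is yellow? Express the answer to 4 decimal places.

The likelihood of the observed sequence under each hypothesis: P(data | box A) = (4/5)(1/4)(3/3)(2/2) = 1/5; P(data | box B) = (7/10)(3/9)(6/8)(5/7) = 1/8; P(data | box C) = (3/8)(5/7)(2/6)(1/5) = 1/56.
The prior-weighted likelihoods are 1/3 · 1/5 = 1/15, 1/3 · 1/8 = 1/24, 1/3 · 1/56 = 1/168; summing to 4/35.
The posterior is then P(box A | data) = 7/12, P(box B | data) = 35/96, P(box C | data) = 5/96.
So P(yellow next | data) = Σ P(yellow next | H) P(H | data) = (0)(7/12) + (1/3)(35/96) + (1)(5/96) = 25/144.

0.1736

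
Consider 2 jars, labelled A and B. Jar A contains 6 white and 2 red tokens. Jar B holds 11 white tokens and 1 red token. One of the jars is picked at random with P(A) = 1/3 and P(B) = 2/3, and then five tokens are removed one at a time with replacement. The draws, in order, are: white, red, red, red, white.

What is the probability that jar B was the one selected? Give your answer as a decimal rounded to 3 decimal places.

0.100

The likelihood of the observed sequence under each hypothesis: P(data | jar A) = (6/8)(2/8)(2/8)(2/8)(6/8) = 0.0087891; P(data | jar B) = (11/12)(1/12)(1/12)(1/12)(11/12) = 0.00048627.
The prior-weighted likelihoods are 1/3 · 0.0087891 = 0.0029297, 2/3 · 0.00048627 = 0.00032418; with total 0.0032539.
So P(jar B | data) = (0.00032418) / (0.0032539) = 0.099629.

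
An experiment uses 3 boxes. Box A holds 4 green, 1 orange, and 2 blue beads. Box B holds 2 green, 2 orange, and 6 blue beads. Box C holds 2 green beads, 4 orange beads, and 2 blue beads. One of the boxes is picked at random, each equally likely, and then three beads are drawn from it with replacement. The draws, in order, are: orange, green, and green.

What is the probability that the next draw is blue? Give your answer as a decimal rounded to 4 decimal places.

0.3020

For each hypothesis, P(data | H) works out to: P(data | box A) = (1/7)(4/7)(4/7) = 0.046647; P(data | box B) = (2/10)(2/10)(2/10) = 0.008; P(data | box C) = (4/8)(2/8)(2/8) = 0.03125.
Weighting by the prior gives 1/3 · 0.046647 = 0.015549, 1/3 · 0.008 = 0.0026667, 1/3 · 0.03125 = 0.010417; these sum to 0.028632.
Normalising, the posterior is P(box A | data) = 0.54306, P(box B | data) = 0.093135, P(box C | data) = 0.36381.
Averaging over the posterior, P(blue next | data) = (2/7)(0.54306) + (3/5)(0.093135) + (1/4)(0.36381) = 0.30199.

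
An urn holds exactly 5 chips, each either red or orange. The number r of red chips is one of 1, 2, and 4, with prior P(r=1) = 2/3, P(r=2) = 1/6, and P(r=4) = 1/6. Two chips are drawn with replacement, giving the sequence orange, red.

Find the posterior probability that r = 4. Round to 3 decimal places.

Compute the likelihood of the observed sequence for each case: P(data | r = 1) = (4/5)(1/5) = 4/25; P(data | r = 2) = (3/5)(2/5) = 6/25; P(data | r = 4) = (1/5)(4/5) = 4/25.
Multiplying each by its prior: 2/3 · 4/25 = 8/75, 1/6 · 6/25 = 1/25, 1/6 · 4/25 = 2/75; with total 13/75.
So P(r = 4 | data) = (2/75) / (13/75) = 2/13.

0.154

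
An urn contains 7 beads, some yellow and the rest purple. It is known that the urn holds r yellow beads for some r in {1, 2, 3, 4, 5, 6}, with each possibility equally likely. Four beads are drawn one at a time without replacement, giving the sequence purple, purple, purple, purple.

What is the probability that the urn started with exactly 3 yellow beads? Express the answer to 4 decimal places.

0.0476

The likelihood of the observed sequence under each hypothesis: P(data | r = 1) = (6/7)(5/6)(4/5)(3/4) = 3/7; P(data | r = 2) = (5/7)(4/6)(3/5)(2/4) = 1/7; P(data | r = 3) = (4/7)(3/6)(2/5)(1/4) = 1/35; P(data | r = 4) = (3/7)(2/6)(1/5)(0/4) = 0; P(data | r = 5) = (2/7)(1/6)(0/5) = 0; P(data | r = 6) = (1/7)(0/6) = 0.
Multiplying each by its prior: 1/6 · 3/7 = 1/14, 1/6 · 1/7 = 1/42, 1/6 · 1/35 = 1/210, 1/6 · 0 = 0, 1/6 · 0 = 0, 1/6 · 0 = 0; summing to 1/10.
So P(r = 3 | data) = (1/210) / (1/10) = 1/21.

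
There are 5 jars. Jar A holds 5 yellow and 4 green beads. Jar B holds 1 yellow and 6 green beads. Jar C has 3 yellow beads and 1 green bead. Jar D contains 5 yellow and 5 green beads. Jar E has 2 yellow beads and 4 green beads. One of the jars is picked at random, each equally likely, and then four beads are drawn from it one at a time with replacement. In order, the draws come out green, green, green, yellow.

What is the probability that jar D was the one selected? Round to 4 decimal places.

Compute the likelihood of the observed sequence for each case: P(data | jar A) = (4/9)(4/9)(4/9)(5/9) = 0.048773; P(data | jar B) = (6/7)(6/7)(6/7)(1/7) = 0.089963; P(data | jar C) = (1/4)(1/4)(1/4)(3/4) = 0.011719; P(data | jar D) = (5/10)(5/10)(5/10)(5/10) = 0.0625; P(data | jar E) = (4/6)(4/6)(4/6)(2/6) = 0.098765.
Weighting by the prior gives 1/5 · 0.048773 = 0.0097546, 1/5 · 0.089963 = 0.017993, 1/5 · 0.011719 = 0.0023437, 1/5 · 0.0625 = 0.0125, 1/5 · 0.098765 = 0.019753; summing to 0.062344.
Therefore the posterior P(jar D | data) = (0.0125) / (0.062344) = 0.2005.

0.2005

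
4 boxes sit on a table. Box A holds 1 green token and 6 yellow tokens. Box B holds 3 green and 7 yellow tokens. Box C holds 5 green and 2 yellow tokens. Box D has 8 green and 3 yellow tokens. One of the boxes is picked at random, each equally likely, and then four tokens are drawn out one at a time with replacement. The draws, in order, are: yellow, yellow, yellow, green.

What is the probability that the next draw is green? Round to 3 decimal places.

0.296

The likelihood of the observed sequence under each hypothesis: P(data | box A) = (6/7)(6/7)(6/7)(1/7) = 0.089963; P(data | box B) = (7/10)(7/10)(7/10)(3/10) = 0.1029; P(data | box C) = (2/7)(2/7)(2/7)(5/7) = 0.01666; P(data | box D) = (3/11)(3/11)(3/11)(8/11) = 0.014753.
The prior-weighted likelihoods are 1/4 · 0.089963 = 0.022491, 1/4 · 0.1029 = 0.025725, 1/4 · 0.01666 = 0.0041649, 1/4 · 0.014753 = 0.0036883; with total 0.056069.
The posterior is then P(box A | data) = 0.40113, P(box B | data) = 0.45881, P(box C | data) = 0.074282, P(box D | data) = 0.065781.
The predictive probability is P(green next | data) = (1/7)(0.40113) + (3/10)(0.45881) + (5/7)(0.074282) + (8/11)(0.065781) = 0.29585.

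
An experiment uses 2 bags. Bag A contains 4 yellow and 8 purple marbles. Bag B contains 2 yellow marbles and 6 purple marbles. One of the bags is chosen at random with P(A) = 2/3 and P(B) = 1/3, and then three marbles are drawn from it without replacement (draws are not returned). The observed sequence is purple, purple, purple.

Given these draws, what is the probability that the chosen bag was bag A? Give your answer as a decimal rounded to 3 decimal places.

The likelihood of the observed sequence under each hypothesis: P(data | bag A) = (8/12)(7/11)(6/10) = 0.25455; P(data | bag B) = (6/8)(5/7)(4/6) = 0.35714.
The prior-weighted likelihoods are 2/3 · 0.25455 = 0.1697, 1/3 · 0.35714 = 0.11905; summing to 0.28874.
So P(bag A | data) = (0.1697) / (0.28874) = 0.58771.

0.588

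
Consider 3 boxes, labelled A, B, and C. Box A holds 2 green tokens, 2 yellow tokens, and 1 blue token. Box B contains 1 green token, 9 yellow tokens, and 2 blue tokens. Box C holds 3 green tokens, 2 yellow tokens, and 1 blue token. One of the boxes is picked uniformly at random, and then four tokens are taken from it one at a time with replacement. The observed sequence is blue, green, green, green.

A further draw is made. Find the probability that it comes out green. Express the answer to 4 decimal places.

0.4609

Compute the likelihood of the observed sequence for each case: P(data | box A) = (1/5)(2/5)(2/5)(2/5) = 0.0128; P(data | box B) = (2/12)(1/12)(1/12)(1/12) = 9.6451e-05; P(data | box C) = (1/6)(3/6)(3/6)(3/6) = 0.020833.
Multiplying each by its prior: 1/3 · 0.0128 = 0.0042667, 1/3 · 9.6451e-05 = 3.215e-05, 1/3 · 0.020833 = 0.0069444; these sum to 0.011243.
The posterior is then P(box A | data) = 0.37949, P(box B | data) = 0.0028595, P(box C | data) = 0.61765.
So P(green next | data) = Σ P(green next | H) P(H | data) = (2/5)(0.37949) + (1/12)(0.0028595) + (1/2)(0.61765) = 0.46086.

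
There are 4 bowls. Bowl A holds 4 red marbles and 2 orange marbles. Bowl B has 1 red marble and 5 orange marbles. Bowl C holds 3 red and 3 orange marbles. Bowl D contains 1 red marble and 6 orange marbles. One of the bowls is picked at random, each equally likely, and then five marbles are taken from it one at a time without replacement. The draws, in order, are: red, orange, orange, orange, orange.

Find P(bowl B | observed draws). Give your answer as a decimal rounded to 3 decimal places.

Compute the likelihood of the observed sequence for each case: P(data | bowl A) = (4/6)(2/5)(1/4)(0/3) = 0; P(data | bowl B) = (1/6)(5/5)(4/4)(3/3)(2/2) = 1/6; P(data | bowl C) = (3/6)(3/5)(2/4)(1/3)(0/2) = 0; P(data | bowl D) = (1/7)(6/6)(5/5)(4/4)(3/3) = 1/7.
Multiplying each by its prior: 1/4 · 0 = 0, 1/4 · 1/6 = 1/24, 1/4 · 0 = 0, 1/4 · 1/7 = 1/28; summing to 13/168.
Therefore the posterior P(bowl B | data) = (1/24) / (13/168) = 7/13.

0.538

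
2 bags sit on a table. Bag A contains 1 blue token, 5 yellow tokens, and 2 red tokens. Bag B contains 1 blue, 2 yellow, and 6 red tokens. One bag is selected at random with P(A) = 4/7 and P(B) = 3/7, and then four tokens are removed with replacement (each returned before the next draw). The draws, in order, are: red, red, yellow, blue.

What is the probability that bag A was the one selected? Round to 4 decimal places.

The likelihood of the observed sequence under each hypothesis: P(data | bag A) = (2/8)(2/8)(5/8)(1/8) = 0.0048828; P(data | bag B) = (6/9)(6/9)(2/9)(1/9) = 0.010974.
Multiplying each by its prior: 4/7 · 0.0048828 = 0.0027902, 3/7 · 0.010974 = 0.0047031; summing to 0.0074933.
Therefore the posterior P(bag A | data) = (0.0027902) / (0.0074933) = 0.37236.

0.3724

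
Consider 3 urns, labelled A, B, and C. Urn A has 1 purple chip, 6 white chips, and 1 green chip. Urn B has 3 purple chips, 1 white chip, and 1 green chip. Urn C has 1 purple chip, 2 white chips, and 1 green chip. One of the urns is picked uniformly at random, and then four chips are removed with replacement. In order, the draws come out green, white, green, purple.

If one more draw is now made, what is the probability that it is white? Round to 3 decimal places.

The likelihood of the observed sequence under each hypothesis: P(data | urn A) = (1/8)(6/8)(1/8)(1/8) = 0.0014648; P(data | urn B) = (1/5)(1/5)(1/5)(3/5) = 0.0048; P(data | urn C) = (1/4)(2/4)(1/4)(1/4) = 0.0078125.
Weighting by the prior gives 1/3 · 0.0014648 = 0.00048828, 1/3 · 0.0048 = 0.0016, 1/3 · 0.0078125 = 0.0026042; with total 0.0046924.
The posterior is then P(urn A | data) = 0.10406, P(urn B | data) = 0.34097, P(urn C | data) = 0.55497.
Averaging over the posterior, P(white next | data) = (3/4)(0.10406) + (1/5)(0.34097) + (1/2)(0.55497) = 0.42372.

0.424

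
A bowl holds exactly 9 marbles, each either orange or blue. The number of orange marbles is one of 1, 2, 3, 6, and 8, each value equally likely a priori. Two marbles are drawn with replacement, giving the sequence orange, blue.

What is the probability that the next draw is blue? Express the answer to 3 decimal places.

Compute the likelihood of the observed sequence for each case: P(data | r = 1) = (1/9)(8/9) = 8/81; P(data | r = 2) = (2/9)(7/9) = 14/81; P(data | r = 3) = (3/9)(6/9) = 2/9; P(data | r = 6) = (6/9)(3/9) = 2/9; P(data | r = 8) = (8/9)(1/9) = 8/81.
The prior-weighted likelihoods are 1/5 · 8/81 = 8/405, 1/5 · 14/81 = 14/405, 1/5 · 2/9 = 2/45, 1/5 · 2/9 = 2/45, 1/5 · 8/81 = 8/405; with total 22/135.
Normalising, the posterior is P(r = 1 | data) = 4/33, P(r = 2 | data) = 7/33, P(r = 3 | data) = 3/11, P(r = 6 | data) = 3/11, P(r = 8 | data) = 4/33.
So P(blue next | data) = Σ P(blue next | H) P(H | data) = (8/9)(4/33) + (7/9)(7/33) + (2/3)(3/11) + (1/3)(3/11) + (1/9)(4/33) = 166/297.

0.559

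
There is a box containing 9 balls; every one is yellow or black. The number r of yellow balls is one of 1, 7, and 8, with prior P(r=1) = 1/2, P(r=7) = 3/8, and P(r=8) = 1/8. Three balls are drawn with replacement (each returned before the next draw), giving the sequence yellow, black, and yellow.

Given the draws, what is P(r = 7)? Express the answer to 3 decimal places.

0.754

The likelihood of the observed sequence under each hypothesis: P(data | r = 1) = (1/9)(8/9)(1/9) = 8/729; P(data | r = 7) = (7/9)(2/9)(7/9) = 98/729; P(data | r = 8) = (8/9)(1/9)(8/9) = 64/729.
Multiplying each by its prior: 1/2 · 8/729 = 4/729, 3/8 · 98/729 = 49/972, 1/8 · 64/729 = 8/729; these sum to 65/972.
Hence P(r = 7 | data) = (49/972) / (65/972) = 49/65.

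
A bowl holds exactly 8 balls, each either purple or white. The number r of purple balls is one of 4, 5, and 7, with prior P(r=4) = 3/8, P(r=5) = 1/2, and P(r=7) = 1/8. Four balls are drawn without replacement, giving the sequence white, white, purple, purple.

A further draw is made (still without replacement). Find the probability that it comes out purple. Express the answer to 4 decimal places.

Under each hypothesis, the probability of the observed sequence is: P(data | r = 4) = (4/8)(3/7)(4/6)(3/5) = 3/35; P(data | r = 5) = (3/8)(2/7)(5/6)(4/5) = 1/14; P(data | r = 7) = (1/8)(0/7) = 0.
The prior-weighted likelihoods are 3/8 · 3/35 = 9/280, 1/2 · 1/14 = 1/28, 1/8 · 0 = 0; these sum to 19/280.
Normalising, the posterior is P(r = 4 | data) = 9/19, P(r = 5 | data) = 10/19, P(r = 7 | data) = 0.
So P(purple next | data) = Σ P(purple next | H) P(H | data) = (1/2)(9/19) + (3/4)(10/19) = 12/19.

0.6316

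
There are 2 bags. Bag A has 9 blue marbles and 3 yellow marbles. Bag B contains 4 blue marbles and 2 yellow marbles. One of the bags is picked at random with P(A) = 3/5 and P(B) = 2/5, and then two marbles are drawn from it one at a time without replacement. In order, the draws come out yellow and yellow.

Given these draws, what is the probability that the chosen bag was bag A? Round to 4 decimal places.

Compute the likelihood of the observed sequence for each case: P(data | bag A) = (3/12)(2/11) = 0.045455; P(data | bag B) = (2/6)(1/5) = 0.066667.
Multiplying each by its prior: 3/5 · 0.045455 = 0.027273, 2/5 · 0.066667 = 0.026667; summing to 0.053939.
So P(bag A | data) = (0.027273) / (0.053939) = 0.50562.

0.5056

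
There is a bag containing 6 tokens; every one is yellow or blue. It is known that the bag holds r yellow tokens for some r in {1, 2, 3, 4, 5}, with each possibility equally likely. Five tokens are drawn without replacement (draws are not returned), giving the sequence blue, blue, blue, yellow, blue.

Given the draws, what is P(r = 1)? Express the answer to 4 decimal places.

0.7143

The likelihood of the observed sequence under each hypothesis: P(data | r = 1) = (5/6)(4/5)(3/4)(1/3)(2/2) = 1/6; P(data | r = 2) = (4/6)(3/5)(2/4)(2/3)(1/2) = 1/15; P(data | r = 3) = (3/6)(2/5)(1/4)(3/3)(0/2) = 0; P(data | r = 4) = (2/6)(1/5)(0/4) = 0; P(data | r = 5) = (1/6)(0/5) = 0.
Multiplying each by its prior: 1/5 · 1/6 = 1/30, 1/5 · 1/15 = 1/75, 1/5 · 0 = 0, 1/5 · 0 = 0, 1/5 · 0 = 0; with total 7/150.
Therefore the posterior P(r = 1 | data) = (1/30) / (7/150) = 5/7.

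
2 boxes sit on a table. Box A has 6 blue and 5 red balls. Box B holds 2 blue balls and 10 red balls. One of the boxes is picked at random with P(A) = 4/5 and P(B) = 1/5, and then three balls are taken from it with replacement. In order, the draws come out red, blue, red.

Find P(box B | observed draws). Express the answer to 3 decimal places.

0.204

Compute the likelihood of the observed sequence for each case: P(data | box A) = (5/11)(6/11)(5/11) = 0.1127; P(data | box B) = (10/12)(2/12)(10/12) = 0.11574.
Multiplying each by its prior: 4/5 · 0.1127 = 0.090158, 1/5 · 0.11574 = 0.023148; with total 0.11331.
By Bayes' rule, P(box B | data) = (0.023148) / (0.11331) = 0.2043.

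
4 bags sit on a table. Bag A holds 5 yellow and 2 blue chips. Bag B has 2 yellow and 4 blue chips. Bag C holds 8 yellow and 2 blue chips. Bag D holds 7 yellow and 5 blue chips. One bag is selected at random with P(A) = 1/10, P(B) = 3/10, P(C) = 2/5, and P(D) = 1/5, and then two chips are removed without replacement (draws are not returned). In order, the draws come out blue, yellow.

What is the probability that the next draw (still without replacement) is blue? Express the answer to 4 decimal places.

0.4162

For each hypothesis, P(data | H) works out to: P(data | bag A) = (2/7)(5/6) = 0.2381; P(data | bag B) = (4/6)(2/5) = 0.26667; P(data | bag C) = (2/10)(8/9) = 0.17778; P(data | bag D) = (5/12)(7/11) = 0.26515.
Weighting by the prior gives 1/10 · 0.2381 = 0.02381, 3/10 · 0.26667 = 0.08, 2/5 · 0.17778 = 0.071111, 1/5 · 0.26515 = 0.05303; with total 0.22795.
The posterior is then P(bag A | data) = 0.10445, P(bag B | data) = 0.35095, P(bag C | data) = 0.31196, P(bag D | data) = 0.23264.
The predictive probability is P(blue next | data) = (1/5)(0.10445) + (3/4)(0.35095) + (1/8)(0.31196) + (2/5)(0.23264) = 0.41615.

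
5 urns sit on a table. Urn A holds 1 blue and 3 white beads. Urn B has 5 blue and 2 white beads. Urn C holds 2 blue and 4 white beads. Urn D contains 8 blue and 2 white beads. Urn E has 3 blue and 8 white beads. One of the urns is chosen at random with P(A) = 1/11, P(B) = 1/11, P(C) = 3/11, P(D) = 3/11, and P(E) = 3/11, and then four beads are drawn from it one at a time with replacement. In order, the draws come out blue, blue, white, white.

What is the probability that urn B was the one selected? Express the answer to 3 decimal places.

The likelihood of the observed sequence under each hypothesis: P(data | urn A) = (1/4)(1/4)(3/4)(3/4) = 0.035156; P(data | urn B) = (5/7)(5/7)(2/7)(2/7) = 0.041649; P(data | urn C) = (2/6)(2/6)(4/6)(4/6) = 0.049383; P(data | urn D) = (8/10)(8/10)(2/10)(2/10) = 0.0256; P(data | urn E) = (3/11)(3/11)(8/11)(8/11) = 0.039342.
The prior-weighted likelihoods are 1/11 · 0.035156 = 0.003196, 1/11 · 0.041649 = 0.0037863, 3/11 · 0.049383 = 0.013468, 3/11 · 0.0256 = 0.0069818, 3/11 · 0.039342 = 0.01073; with total 0.038162.
By Bayes' rule, P(urn B | data) = (0.0037863) / (0.038162) = 0.099217.

0.099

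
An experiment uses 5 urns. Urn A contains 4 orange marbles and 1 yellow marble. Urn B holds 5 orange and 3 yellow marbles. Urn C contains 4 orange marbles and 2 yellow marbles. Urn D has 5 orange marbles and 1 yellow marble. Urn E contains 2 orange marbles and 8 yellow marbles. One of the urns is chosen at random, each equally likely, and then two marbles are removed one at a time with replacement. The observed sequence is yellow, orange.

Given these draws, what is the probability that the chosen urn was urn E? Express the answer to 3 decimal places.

0.175

Compute the likelihood of the observed sequence for each case: P(data | urn A) = (1/5)(4/5) = 0.16; P(data | urn B) = (3/8)(5/8) = 0.23438; P(data | urn C) = (2/6)(4/6) = 0.22222; P(data | urn D) = (1/6)(5/6) = 0.13889; P(data | urn E) = (8/10)(2/10) = 0.16.
The prior-weighted likelihoods are 1/5 · 0.16 = 0.032, 1/5 · 0.23438 = 0.046875, 1/5 · 0.22222 = 0.044444, 1/5 · 0.13889 = 0.027778, 1/5 · 0.16 = 0.032; summing to 0.1831.
Therefore the posterior P(urn E | data) = (0.032) / (0.1831) = 0.17477.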